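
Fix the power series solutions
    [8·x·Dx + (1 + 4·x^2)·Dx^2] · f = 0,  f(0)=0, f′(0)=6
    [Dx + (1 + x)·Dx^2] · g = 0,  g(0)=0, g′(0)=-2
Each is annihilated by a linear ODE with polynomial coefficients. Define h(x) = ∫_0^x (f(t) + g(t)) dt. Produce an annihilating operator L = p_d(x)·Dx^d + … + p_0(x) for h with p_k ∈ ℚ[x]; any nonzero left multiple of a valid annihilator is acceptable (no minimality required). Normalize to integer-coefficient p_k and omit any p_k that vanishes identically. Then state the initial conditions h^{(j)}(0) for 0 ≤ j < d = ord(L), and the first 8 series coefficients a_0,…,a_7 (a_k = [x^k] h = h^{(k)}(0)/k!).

L = (-8 - 24·x + 96·x^2 + 32·x^3)·Dx^2 + (-10 - 16·x + 72·x^2 + 192·x^3 + 64·x^4)·Dx^3 + (-1 + 7·x + 8·x^2 + 32·x^3 + 48·x^4 + 16·x^5)·Dx^4  (order 4).
h: a_k = 0, 0, 2, 1/3, -13/6, 1/10, 47/15, 1/21, …
ICs: h(0) = 0, h′(0) = 0, h′′(0) = 4, h′′′(0) = 2.

f: a_k = 0, 6, 0, -8, 0, 96/5, 0, -384/7, …
g: a_k = 0, -2, 1, -2/3, 1/2, -2/5, 1/3, -2/7, …
Weyl lclm of L_f,L_g ⇒ L₀ (ord ≤ 4).
h=∫₀ˣh₀: take L = L₀·Dx.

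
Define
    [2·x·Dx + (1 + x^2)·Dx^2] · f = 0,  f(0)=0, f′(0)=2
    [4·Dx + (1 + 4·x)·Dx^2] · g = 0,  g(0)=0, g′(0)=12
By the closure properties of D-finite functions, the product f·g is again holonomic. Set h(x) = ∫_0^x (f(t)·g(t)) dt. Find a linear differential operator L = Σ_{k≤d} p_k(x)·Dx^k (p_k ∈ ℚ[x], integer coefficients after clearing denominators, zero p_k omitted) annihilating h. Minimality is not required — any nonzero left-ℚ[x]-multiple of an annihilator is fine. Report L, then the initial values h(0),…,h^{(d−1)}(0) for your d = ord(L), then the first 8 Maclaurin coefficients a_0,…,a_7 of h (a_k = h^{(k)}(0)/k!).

f: a_k = 0, 2, 0, -2/3, 0, 2/5, 0, -2/7, …
g: a_k = 0, 12, -24, 64, -192, 3072/5, -2048, 49152/7, …
h₀=f·g: eliminate ⇒ L₀, order ≤ 2·2.
h=∫h₀ ⇒ L = L₀·Dx.
L = (144 + 896·x + 560·x^2 + 2304·x^3 + 1920·x^4 + 3328·x^5 + 256·x^7)·Dx^2 + (132 + 304·x + 2252·x^2 + 4144·x^3 + 8896·x^4 + 5952·x^5 + 8960·x^6 + 192·x^7 + 896·x^8)·Dx^3 + (72 + 376·x + 912·x^2 + 2808·x^3 + 3720·x^4 + 6288·x^5 + 3072·x^6 + 4368·x^7 + 192·x^8 + 512·x^9)·Dx^4 + (5 + 48·x + 178·x^2 + 416·x^3 + 729·x^4 + 720·x^5 + 1008·x^6 + 384·x^7 + 516·x^8 + 32·x^9 + 64·x^10)·Dx^5  (order 5).
h: a_k = 0, 0, 0, 8, -12, 24, -184/3, 2552/15, …
ICs: h(0) = 0, h′(0) = 0, h′′(0) = 0, h′′′(0) = 48, h′′′′(0) = -288.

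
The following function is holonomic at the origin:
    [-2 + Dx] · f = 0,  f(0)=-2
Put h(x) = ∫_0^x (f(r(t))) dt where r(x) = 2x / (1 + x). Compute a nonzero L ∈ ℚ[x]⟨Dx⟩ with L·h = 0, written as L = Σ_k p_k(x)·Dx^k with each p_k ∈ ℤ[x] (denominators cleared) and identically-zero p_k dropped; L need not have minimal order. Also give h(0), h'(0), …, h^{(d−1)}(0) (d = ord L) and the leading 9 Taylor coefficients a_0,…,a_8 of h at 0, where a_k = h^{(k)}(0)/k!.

L = -4·Dx + (1 + 2·x + x^2)·Dx^2  (order 2).
h: a_k = 0, -2, -4, -8/3, 2/3, 8/15, -28/45, 88/315, 17/315, …
ICs: h(0) = 0, h′(0) = -2.

f: a_k = -2, -4, -4, -8/3, -4/3, -8/15, -8/45, -16/315, -4/315, …
L₀ from L_f via x↦r, Dx↦r'^{-1}Dx.
Integrate: L := L₀·Dx.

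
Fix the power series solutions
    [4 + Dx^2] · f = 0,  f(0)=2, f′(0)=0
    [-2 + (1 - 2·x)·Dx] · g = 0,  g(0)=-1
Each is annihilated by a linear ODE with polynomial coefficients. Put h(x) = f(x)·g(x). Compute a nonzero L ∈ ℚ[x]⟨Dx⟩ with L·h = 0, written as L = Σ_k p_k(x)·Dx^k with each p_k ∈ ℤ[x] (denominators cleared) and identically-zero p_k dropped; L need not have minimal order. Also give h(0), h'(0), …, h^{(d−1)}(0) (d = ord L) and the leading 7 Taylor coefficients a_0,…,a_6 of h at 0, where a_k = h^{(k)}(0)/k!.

f: a_k = 2, 0, -4, 0, 4/3, 0, -8/45, …
g: a_k = -1, -2, -4, -8, -16, -32, -64, …
Product ⇒ symmetric product L₀, ord ≤ 2.
L = (-4 + 8·x) + 4·Dx + (-1 + 2·x)·Dx^2  (order 2).
h: a_k = -2, -4, -4, -8, -52/3, -104/3, -3112/45, …
ICs: h(0) = -2, h′(0) = -4.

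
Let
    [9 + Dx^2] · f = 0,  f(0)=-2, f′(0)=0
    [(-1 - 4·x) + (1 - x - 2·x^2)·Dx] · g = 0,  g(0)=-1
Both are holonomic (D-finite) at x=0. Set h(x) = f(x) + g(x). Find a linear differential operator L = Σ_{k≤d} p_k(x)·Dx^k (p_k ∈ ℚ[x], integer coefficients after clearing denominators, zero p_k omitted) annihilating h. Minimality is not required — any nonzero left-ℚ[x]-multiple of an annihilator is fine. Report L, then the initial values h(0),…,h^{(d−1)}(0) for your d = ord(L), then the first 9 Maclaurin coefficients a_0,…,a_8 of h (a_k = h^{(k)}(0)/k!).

f: a_k = -2, 0, 9, 0, -27/4, 0, 81/40, 0, -729/2240, …
g: a_k = -1, -1, -3, -5, -11, -21, -43, -85, -171, …
h₀=f+g: left-lcm gives L₀, ord ≤ 3.
L = (-117 - 486·x - 135·x^2 - 360·x^3 - 540·x^4 - 432·x^5) + (45 - 63·x - 81·x^2 + 153·x^3 + 18·x^4 - 324·x^5 - 216·x^6)·Dx + (-13 - 54·x - 15·x^2 - 40·x^3 - 60·x^4 - 48·x^5)·Dx^2 + (5 - 7·x - 9·x^2 + 17·x^3 + 2·x^4 - 36·x^5 - 24·x^6)·Dx^3  (order 3).
h: a_k = -3, -1, 6, -5, -71/4, -21, -1639/40, -85, -383769/2240, …
ICs: h(0) = -3, h′(0) = -1, h′′(0) = 12.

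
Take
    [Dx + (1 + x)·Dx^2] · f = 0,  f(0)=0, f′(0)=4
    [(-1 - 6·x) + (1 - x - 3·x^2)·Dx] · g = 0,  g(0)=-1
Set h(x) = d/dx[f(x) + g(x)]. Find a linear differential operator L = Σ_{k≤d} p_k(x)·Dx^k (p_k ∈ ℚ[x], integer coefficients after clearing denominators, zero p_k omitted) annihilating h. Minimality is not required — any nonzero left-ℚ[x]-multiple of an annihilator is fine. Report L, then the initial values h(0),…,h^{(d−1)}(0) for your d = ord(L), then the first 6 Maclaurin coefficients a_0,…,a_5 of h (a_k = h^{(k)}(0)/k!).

L = (-58 - 350·x - 636·x^2 - 756·x^3 - 324·x^4) + (-40 - 364·x - 976·x^2 - 1632·x^3 - 1530·x^4 - 540·x^5)·Dx + (9 + 31·x + 27·x^2 - 115·x^3 - 345·x^4 - 333·x^5 - 108·x^6)·Dx^2  (order 2).
h: a_k = 3, -12, -17, -80, -196, -586, …
ICs: h(0) = 3, h′(0) = -12.

f: a_k = 0, 4, -2, 4/3, -1, 4/5, …
g: a_k = -1, -1, -4, -7, -19, -40, …
f+g: L₀ = lclm(L_f,L_g), ord ≤ 2+1.
h=h₀': d/dx-closure on L₀ ⇒ L.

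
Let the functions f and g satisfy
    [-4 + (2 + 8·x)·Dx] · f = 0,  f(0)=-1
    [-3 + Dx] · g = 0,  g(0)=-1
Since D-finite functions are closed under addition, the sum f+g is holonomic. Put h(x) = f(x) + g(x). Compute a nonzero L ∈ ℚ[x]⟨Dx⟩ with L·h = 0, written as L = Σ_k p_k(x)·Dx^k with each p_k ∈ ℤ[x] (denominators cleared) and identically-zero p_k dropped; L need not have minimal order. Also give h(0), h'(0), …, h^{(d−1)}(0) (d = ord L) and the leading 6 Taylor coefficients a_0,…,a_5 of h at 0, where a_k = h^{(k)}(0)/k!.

f: a_k = -1, -2, 2, -4, 10, -28, …
g: a_k = -1, -3, -9/2, -9/2, -27/8, -81/40, …
Sum ⇒ L₀ = lclm(L_f,L_g) in ℚ(x)⟨Dx⟩.
L = (30 + 72·x) + (-13 - 72·x - 144·x^2)·Dx + (1 + 16·x + 48·x^2)·Dx^2  (order 2).
h: a_k = -2, -5, -5/2, -17/2, 53/8, -1201/40, …
ICs: h(0) = -2, h′(0) = -5.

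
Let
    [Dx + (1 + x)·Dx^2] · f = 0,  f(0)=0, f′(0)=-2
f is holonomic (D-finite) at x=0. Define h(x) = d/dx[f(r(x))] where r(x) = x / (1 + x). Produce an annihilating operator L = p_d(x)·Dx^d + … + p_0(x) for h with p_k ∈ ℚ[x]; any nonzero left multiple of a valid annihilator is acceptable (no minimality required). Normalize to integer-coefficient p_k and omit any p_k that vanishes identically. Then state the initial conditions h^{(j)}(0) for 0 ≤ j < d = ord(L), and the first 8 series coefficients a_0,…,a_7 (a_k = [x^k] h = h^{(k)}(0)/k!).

L = (3 + 4·x) + (1 + 3·x + 2·x^2)·Dx  (order 1).
h: a_k = -2, 6, -14, 30, -62, 126, -254, 510, …
ICs: h(0) = -2.

f: a_k = 0, -2, 1, -2/3, 1/2, -2/5, 1/3, -2/7, …
Substitute x→r, Dx→(1/r')Dx; clear ⇒ L₀.
h=h₀': d/dx-closure on L₀ ⇒ L.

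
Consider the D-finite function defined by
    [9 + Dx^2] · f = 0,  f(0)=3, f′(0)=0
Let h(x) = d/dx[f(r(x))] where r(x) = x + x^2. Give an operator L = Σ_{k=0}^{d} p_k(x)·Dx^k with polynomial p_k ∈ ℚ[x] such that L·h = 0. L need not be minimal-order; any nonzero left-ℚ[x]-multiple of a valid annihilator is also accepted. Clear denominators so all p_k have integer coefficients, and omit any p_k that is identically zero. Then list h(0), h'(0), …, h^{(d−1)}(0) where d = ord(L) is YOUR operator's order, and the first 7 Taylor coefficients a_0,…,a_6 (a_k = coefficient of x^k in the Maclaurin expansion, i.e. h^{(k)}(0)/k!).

f: a_k = 3, 0, -27/2, 0, 81/8, 0, -243/80, …
h₀=f(r): pull back L_f along r ⇒ L₀.
Derive L from L₀ (diff closure).
L = (21 + 72·x + 216·x^2 + 288·x^3 + 144·x^4) + (-6 - 12·x)·Dx + (1 + 4·x + 4·x^2)·Dx^2  (order 2).
h: a_k = 0, -27, -81, -27/2, 405/2, 13851/40, 6237/40, …
ICs: h(0) = 0, h′(0) = -27.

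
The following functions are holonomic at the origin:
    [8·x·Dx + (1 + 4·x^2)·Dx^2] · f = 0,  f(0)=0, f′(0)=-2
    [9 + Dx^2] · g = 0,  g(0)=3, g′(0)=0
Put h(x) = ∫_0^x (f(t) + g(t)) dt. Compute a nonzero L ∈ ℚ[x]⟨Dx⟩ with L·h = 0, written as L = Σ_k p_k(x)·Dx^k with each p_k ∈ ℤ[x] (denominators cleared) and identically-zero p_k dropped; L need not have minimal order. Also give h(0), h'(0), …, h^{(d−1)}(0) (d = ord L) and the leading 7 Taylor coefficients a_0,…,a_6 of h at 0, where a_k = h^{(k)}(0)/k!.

L = (-2808·x + 19008·x^3 + 10368·x^5)·Dx^2 + (9 + 1548·x^2 + 7344·x^4 + 5184·x^6)·Dx^3 + (-312·x + 2112·x^3 + 1152·x^5)·Dx^4 + (1 + 172·x^2 + 816·x^4 + 576·x^6)·Dx^5  (order 5).
h: a_k = 0, 3, -1, -9/2, 2/3, 81/40, -16/15, …
ICs: h(0) = 0, h′(0) = 3, h′′(0) = -2, h′′′(0) = -27, h′′′′(0) = 16.

f: a_k = 0, -2, 0, 8/3, 0, -32/5, 0, …
g: a_k = 3, 0, -27/2, 0, 81/8, 0, -243/80, …
h₀=f+g: left-lcm gives L₀, ord ≤ 4.
h=∫₀ˣh₀: take L = L₀·Dx.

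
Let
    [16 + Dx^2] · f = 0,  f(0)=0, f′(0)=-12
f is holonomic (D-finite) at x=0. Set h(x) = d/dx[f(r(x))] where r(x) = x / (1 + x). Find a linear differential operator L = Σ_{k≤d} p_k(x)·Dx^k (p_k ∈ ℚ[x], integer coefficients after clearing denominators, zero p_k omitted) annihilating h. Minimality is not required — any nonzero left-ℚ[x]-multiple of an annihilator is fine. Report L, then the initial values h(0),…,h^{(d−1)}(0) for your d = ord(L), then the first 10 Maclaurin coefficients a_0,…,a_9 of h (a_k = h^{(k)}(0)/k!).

L = (22 + 12·x + 6·x^2) + (6 + 18·x + 18·x^2 + 6·x^3)·Dx + (1 + 4·x + 6·x^2 + 4·x^3 + x^4)·Dx^2  (order 2).
h: a_k = -12, 24, 60, -336, 772, -1080, 9844/15, 20128/15, -120412/21, 270040/21, …
ICs: h(0) = -12, h′(0) = 24.

f: a_k = 0, -12, 0, 32, 0, -128/5, 0, 1024/105, 0, -2048/945, …
Substitute x→r, Dx→(1/r')Dx; clear ⇒ L₀.
h=h₀': d/dx-closure on L₀ ⇒ L.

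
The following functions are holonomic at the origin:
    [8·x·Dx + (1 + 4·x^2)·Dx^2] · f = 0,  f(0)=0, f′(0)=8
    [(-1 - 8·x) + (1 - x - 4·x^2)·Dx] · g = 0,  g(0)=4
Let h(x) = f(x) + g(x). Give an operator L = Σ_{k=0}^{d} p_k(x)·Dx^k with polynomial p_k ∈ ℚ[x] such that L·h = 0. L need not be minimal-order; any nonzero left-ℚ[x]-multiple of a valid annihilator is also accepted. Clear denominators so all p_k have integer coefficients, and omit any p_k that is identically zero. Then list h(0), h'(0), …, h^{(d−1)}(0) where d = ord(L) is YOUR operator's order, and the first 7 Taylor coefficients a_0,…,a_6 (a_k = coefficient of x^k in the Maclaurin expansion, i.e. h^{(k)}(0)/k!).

L = (40 - 160·x - 2272·x^2 - 4608·x^3 - 16896·x^4 - 6144·x^6)·Dx + (-31 - 264·x - 364·x^2 - 2208·x^3 - 4160·x^4 - 12800·x^5 - 768·x^6 - 6144·x^7)·Dx^2 + (5 + 11·x + 80·x^2 - 116·x^3 - 80·x^4 - 704·x^5 - 1536·x^6 - 256·x^7 - 1024·x^8)·Dx^3  (order 3).
h: a_k = 4, 12, 20, 76/3, 116, 1428/5, 724, …
ICs: h(0) = 4, h′(0) = 12, h′′(0) = 40.

f: a_k = 0, 8, 0, -32/3, 0, 128/5, 0, …
g: a_k = 4, 4, 20, 36, 116, 260, 724, …
Sum ⇒ L₀ = lclm(L_f,L_g) in ℚ(x)⟨Dx⟩.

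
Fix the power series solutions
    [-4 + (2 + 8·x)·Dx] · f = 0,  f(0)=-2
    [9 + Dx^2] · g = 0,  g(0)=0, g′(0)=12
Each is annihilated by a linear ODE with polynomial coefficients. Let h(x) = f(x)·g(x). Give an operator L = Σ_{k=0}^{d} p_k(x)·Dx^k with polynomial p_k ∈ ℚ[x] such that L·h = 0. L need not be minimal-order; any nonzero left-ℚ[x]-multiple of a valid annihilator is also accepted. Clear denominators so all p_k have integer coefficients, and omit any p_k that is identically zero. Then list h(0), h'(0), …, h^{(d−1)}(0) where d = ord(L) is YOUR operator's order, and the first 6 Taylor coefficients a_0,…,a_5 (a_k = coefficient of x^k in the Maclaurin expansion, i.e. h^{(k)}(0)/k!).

L = (21 + 72·x + 144·x^2) + (-4 - 16·x)·Dx + (1 + 8·x + 16·x^2)·Dx^2  (order 2).
h: a_k = 0, -24, -48, 84, -24, 759/5, …
ICs: h(0) = 0, h′(0) = -24.

f: a_k = -2, -4, 4, -8, 20, -56, …
g: a_k = 0, 12, 0, -18, 0, 81/10, …
L₀ := L_f ⊗_s L_g (sym. prod.), ord ≤ 2.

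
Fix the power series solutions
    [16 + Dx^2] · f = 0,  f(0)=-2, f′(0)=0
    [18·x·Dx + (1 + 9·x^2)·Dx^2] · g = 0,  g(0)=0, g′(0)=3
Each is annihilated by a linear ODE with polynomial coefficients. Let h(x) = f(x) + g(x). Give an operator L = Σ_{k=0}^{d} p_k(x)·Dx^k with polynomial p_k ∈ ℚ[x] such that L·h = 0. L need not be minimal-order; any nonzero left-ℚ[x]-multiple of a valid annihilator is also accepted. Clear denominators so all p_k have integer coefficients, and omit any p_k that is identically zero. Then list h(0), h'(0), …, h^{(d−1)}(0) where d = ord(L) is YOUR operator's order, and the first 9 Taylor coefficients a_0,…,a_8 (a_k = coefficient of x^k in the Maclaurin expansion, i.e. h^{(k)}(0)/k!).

f: a_k = -2, 0, 16, 0, -64/3, 0, 512/45, 0, -1024/315, …
g: a_k = 0, 3, 0, -9, 0, 243/5, 0, -2187/7, 0, …
Sum ⇒ L₀ = lclm(L_f,L_g) in ℚ(x)⟨Dx⟩.
L = (-13248·x + 181440·x^3 + 186624·x^5)·Dx + (-16 + 6048·x^2 + 66096·x^4 + 93312·x^6)·Dx^2 + (-828·x + 11340·x^3 + 11664·x^5)·Dx^3 + (-1 + 378·x^2 + 4131·x^4 + 5832·x^6)·Dx^4  (order 4).
h: a_k = -2, 3, 16, -9, -64/3, 243/5, 512/45, -2187/7, -1024/315, …
ICs: h(0) = -2, h′(0) = 3, h′′(0) = 32, h′′′(0) = -54.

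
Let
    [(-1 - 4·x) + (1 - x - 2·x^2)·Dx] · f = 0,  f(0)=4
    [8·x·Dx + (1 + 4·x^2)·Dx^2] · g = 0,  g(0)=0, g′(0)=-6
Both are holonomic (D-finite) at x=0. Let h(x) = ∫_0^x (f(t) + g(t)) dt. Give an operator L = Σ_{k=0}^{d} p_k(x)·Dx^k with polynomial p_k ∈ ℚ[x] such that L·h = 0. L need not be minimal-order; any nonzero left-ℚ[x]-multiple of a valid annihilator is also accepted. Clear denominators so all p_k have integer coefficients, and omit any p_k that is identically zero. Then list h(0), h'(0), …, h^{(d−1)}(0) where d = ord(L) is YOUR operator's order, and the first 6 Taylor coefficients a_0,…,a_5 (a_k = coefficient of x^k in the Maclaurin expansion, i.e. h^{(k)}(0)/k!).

f: a_k = 4, 4, 12, 20, 44, 84, …
g: a_k = 0, -6, 0, 8, 0, -96/5, …
L₀ := lclm(L_f,L_g); ord L₀ ≤ 1+2.
Integrate: L := L₀·Dx.
L = (-24 + 96·x + 864·x^2 + 1536·x^3 + 3264·x^4 + 768·x^6)·Dx^2 + (19 + 80·x + 100·x^2 + 544·x^3 + 1424·x^4 + 2368·x^5 + 192·x^6 + 768·x^7)·Dx^3 + (-3 - 7·x - 32·x^2 + 28·x^3 - 24·x^4 + 240·x^5 + 256·x^6 + 64·x^7 + 128·x^8)·Dx^4  (order 4).
h: a_k = 0, 4, -1, 4, 7, 44/5, …
ICs: h(0) = 0, h′(0) = 4, h′′(0) = -2, h′′′(0) = 24.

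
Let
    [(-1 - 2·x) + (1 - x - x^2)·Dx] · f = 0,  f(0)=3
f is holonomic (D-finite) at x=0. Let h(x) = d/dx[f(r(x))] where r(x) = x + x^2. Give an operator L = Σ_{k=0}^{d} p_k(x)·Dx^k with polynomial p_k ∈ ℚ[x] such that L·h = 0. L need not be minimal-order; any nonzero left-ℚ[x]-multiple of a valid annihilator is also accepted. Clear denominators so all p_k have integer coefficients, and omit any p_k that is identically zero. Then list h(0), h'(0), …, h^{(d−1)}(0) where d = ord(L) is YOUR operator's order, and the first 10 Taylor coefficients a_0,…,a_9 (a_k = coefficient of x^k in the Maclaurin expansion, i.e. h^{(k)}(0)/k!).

f: a_k = 3, 3, 6, 9, 15, 24, 39, 63, 102, 165, …
Change of var in L_f (x↦r) gives L₀.
h=h₀': d/dx-closure on L₀ ⇒ L.
L = (6 + 24·x + 48·x^2 + 68·x^3 + 84·x^4 + 60·x^5 + 20·x^6) + (-1 - 3·x + 12·x^3 + 25·x^4 + 24·x^5 + 14·x^6 + 4·x^7)·Dx  (order 1).
h: a_k = 3, 18, 63, 192, 555, 1548, 4179, 11064, 28836, 74220, …
ICs: h(0) = 3.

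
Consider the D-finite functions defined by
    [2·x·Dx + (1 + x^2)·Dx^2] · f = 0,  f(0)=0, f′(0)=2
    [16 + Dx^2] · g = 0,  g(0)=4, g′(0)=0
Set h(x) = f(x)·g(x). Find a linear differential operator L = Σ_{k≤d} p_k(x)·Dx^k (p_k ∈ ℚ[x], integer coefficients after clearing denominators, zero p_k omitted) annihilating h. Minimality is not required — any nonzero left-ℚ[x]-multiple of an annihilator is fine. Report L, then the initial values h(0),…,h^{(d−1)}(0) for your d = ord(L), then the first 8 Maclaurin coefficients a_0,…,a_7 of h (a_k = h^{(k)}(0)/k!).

f: a_k = 0, 2, 0, -2/3, 0, 2/5, 0, -2/7, …
g: a_k = 4, 0, -32, 0, 128/3, 0, -1024/45, 0, …
Sym-product of L_f,L_g gives L₀ (≤ ord 4).
L = (5440 + 19136·x^2 + 25856·x^4 + 16384·x^6 + 4096·x^8) + (1152·x + 3200·x^3 + 3072·x^5 + 1024·x^7)·Dx + (612 + 2252·x^2 + 3168·x^4 + 2048·x^6 + 512·x^8)·Dx^2 + (72·x + 200·x^3 + 192·x^5 + 64·x^7)·Dx^3 + (17 + 66·x^2 + 97·x^4 + 64·x^6 + 16·x^8)·Dx^4  (order 4).
h: a_k = 0, 8, 0, -200/3, 0, 1624/15, 0, -27688/315, …
ICs: h(0) = 0, h′(0) = 8, h′′(0) = 0, h′′′(0) = -400.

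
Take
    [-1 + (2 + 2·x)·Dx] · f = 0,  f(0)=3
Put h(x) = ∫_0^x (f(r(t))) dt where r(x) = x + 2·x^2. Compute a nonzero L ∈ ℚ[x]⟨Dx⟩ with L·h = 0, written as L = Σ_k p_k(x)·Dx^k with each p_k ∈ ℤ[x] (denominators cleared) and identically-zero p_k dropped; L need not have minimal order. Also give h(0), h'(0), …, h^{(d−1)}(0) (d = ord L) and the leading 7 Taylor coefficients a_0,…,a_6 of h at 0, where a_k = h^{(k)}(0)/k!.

f: a_k = 3, 3/2, -3/8, 3/16, -15/128, 21/256, -63/1024, …
Substitute x→r, Dx→(1/r')Dx; clear ⇒ L₀.
Integrate: L := L₀·Dx.
L = (-1 - 4·x)·Dx + (2 + 2·x + 4·x^2)·Dx^2  (order 2).
h: a_k = 0, 3, 3/4, 7/8, -21/64, -63/640, 119/512, …
ICs: h(0) = 0, h′(0) = 3.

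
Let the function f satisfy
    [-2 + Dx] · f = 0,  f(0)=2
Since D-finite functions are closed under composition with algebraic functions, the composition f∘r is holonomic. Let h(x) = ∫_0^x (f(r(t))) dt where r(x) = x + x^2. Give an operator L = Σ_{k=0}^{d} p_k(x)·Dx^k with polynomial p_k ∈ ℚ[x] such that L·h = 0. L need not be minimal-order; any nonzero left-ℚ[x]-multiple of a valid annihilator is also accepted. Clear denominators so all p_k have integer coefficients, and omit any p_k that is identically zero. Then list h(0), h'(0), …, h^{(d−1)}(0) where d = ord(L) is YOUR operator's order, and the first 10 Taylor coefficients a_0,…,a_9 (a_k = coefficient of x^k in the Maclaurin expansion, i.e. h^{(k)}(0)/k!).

L = (-2 - 4·x)·Dx + Dx^2  (order 2).
h: a_k = 0, 2, 2, 8/3, 8/3, 8/3, 104/45, 608/315, 464/315, 3056/2835, …
ICs: h(0) = 0, h′(0) = 2.

f: a_k = 2, 4, 4, 8/3, 4/3, 8/15, 8/45, 16/315, 4/315, 8/2835, …
f∘r: x↦r, Dx↦Dx/r' in L_f ⇒ L₀.
h=∫h₀ ⇒ L = L₀·Dx.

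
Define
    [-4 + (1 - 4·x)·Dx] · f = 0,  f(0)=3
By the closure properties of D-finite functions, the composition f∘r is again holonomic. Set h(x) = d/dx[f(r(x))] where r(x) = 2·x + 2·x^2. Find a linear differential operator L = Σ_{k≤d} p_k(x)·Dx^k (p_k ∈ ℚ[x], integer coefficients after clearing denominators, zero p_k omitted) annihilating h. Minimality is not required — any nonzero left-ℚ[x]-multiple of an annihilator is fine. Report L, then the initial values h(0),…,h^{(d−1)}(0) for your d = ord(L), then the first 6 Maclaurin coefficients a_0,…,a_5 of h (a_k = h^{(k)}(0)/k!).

L = (18 + 48·x + 48·x^2) + (-1 + 6·x + 24·x^2 + 16·x^3)·Dx  (order 1).
h: a_k = 24, 432, 5760, 68352, 760320, 8119296, …
ICs: h(0) = 24.

f: a_k = 3, 12, 48, 192, 768, 3072, …
L₀ from L_f via x↦r, Dx↦r'^{-1}Dx.
h=h₀': d/dx-closure on L₀ ⇒ L.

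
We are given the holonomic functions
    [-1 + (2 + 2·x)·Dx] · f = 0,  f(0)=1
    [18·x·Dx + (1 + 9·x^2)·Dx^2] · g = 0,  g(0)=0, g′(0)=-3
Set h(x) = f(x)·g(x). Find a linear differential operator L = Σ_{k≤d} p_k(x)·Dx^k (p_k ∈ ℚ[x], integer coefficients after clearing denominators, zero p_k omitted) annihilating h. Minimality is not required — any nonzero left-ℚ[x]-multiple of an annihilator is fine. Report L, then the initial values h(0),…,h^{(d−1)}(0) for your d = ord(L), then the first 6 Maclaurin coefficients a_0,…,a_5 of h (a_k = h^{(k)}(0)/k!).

L = (3 - 36·x - 9·x^2) + (-4 + 68·x + 108·x^2 + 36·x^3)·Dx + (4 + 8·x + 40·x^2 + 72·x^3 + 36·x^4)·Dx^2  (order 2).
h: a_k = 0, -3, -3/2, 75/8, 69/16, -31749/640, …
ICs: h(0) = 0, h′(0) = -3.

f: a_k = 1, 1/2, -1/8, 1/16, -5/128, 7/256, …
g: a_k = 0, -3, 0, 9, 0, -243/5, …
h₀=f·g: eliminate ⇒ L₀, order ≤ 1·2.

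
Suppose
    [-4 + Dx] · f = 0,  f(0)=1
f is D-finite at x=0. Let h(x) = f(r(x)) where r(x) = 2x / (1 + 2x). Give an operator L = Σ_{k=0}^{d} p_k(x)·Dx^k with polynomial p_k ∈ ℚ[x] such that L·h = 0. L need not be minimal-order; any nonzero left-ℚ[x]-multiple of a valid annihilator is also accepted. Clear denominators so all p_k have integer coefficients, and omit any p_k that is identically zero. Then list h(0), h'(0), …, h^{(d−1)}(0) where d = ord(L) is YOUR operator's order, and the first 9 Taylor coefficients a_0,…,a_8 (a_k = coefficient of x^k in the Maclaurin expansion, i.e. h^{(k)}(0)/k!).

f: a_k = 1, 4, 8, 32/3, 32/3, 128/15, 256/45, 1024/315, 512/315, …
Substitute x→r, Dx→(1/r')Dx; clear ⇒ L₀.
L = -8 + (1 + 4·x + 4·x^2)·Dx  (order 1).
h: a_k = 1, 8, 16, -32/3, -64/3, 896/15, -2816/45, -8704/315, 80896/315, …
ICs: h(0) = 1.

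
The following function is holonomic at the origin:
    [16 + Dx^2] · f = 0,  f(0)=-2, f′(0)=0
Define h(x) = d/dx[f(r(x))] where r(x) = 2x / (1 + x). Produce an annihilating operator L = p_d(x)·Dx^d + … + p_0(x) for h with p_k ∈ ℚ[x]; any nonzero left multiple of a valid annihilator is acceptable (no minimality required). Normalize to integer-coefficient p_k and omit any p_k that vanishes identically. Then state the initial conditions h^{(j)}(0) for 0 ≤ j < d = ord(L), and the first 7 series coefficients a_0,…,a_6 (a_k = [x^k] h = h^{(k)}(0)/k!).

f: a_k = -2, 0, 16, 0, -64/3, 0, 512/45, …
Change of var in L_f (x↦r) gives L₀.
h=h₀': d/dx-closure on L₀ ⇒ L.
L = (70 + 12·x + 6·x^2) + (6 + 18·x + 18·x^2 + 6·x^3)·Dx + (1 + 4·x + 6·x^2 + 4·x^3 + x^4)·Dx^2  (order 2).
h: a_k = 0, 128, -384, -1792/3, 16640/3, -212864/15, 72576/5, …
ICs: h(0) = 0, h′(0) = 128.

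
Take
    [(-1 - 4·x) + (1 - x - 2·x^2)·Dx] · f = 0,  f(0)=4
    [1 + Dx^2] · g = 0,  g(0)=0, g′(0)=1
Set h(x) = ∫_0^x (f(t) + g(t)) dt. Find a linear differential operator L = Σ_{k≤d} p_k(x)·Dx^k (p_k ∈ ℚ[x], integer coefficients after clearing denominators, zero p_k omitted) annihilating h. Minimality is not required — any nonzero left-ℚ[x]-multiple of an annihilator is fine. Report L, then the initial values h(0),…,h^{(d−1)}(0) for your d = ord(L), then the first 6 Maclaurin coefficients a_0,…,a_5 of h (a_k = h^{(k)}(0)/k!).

f: a_k = 4, 4, 12, 20, 44, 84, …
g: a_k = 0, 1, 0, -1/6, 0, 1/120, …
Sum ⇒ L₀ = lclm(L_f,L_g) in ℚ(x)⟨Dx⟩.
h=∫₀ˣh₀: take L = L₀·Dx.
L = (31 + 146·x + 133·x^2 + 184·x^3 + 20·x^4 + 16·x^5)·Dx + (-7 - 3·x + 3·x^2 + 37·x^3 + 42·x^4 + 12·x^5 + 8·x^6)·Dx^2 + (31 + 146·x + 133·x^2 + 184·x^3 + 20·x^4 + 16·x^5)·Dx^3 + (-7 - 3·x + 3·x^2 + 37·x^3 + 42·x^4 + 12·x^5 + 8·x^6)·Dx^4  (order 4).
h: a_k = 0, 4, 5/2, 4, 119/24, 44/5, …
ICs: h(0) = 0, h′(0) = 4, h′′(0) = 5, h′′′(0) = 24.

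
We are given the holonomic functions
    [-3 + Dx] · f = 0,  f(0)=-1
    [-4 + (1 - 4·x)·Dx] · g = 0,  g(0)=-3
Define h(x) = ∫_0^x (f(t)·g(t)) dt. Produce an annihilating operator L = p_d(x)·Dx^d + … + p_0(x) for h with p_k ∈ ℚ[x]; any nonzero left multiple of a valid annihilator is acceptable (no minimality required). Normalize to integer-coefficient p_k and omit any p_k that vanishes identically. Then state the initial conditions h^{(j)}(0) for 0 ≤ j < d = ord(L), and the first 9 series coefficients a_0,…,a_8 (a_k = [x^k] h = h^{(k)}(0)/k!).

L = (7 - 12·x)·Dx + (-1 + 4·x)·Dx^2  (order 2).
h: a_k = 0, 3, 21/2, 65/2, 807/8, 12993/40, 86701/80, 2081067/560, 11654121/896, …
ICs: h(0) = 0, h′(0) = 3.

f: a_k = -1, -3, -9/2, -9/2, -27/8, -81/40, -81/80, -243/560, -729/4480, …
g: a_k = -3, -12, -48, -192, -768, -3072, -12288, -49152, -196608, …
h₀=f·g: eliminate ⇒ L₀, order ≤ 1·1.
h=∫h₀ ⇒ L = L₀·Dx.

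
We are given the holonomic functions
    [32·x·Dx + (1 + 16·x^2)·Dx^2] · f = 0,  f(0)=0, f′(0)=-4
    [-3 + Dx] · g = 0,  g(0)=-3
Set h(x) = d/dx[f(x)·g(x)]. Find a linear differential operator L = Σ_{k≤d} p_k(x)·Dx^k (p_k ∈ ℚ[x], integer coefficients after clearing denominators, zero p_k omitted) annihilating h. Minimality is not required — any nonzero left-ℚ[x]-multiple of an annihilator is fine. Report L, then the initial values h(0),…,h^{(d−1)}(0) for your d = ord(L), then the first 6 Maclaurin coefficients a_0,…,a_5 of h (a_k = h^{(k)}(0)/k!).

f: a_k = 0, -4, 0, 64/3, 0, -1024/5, …
g: a_k = -3, -9, -27/2, -27/2, -81/8, -243/40, …
L₀ := L_f ⊗_s L_g (sym. prod.), ord ≤ 2.
Differentiate: ansatz ord ≤ ord L₀ ⇒ L.
L = (-69 - 576·x + 5472·x^2 - 9216·x^3 + 6912·x^4) + (14 + 288·x - 2112·x^2 + 4608·x^3 - 4608·x^4)·Dx + (3 - 32·x + 96·x^2 - 512·x^3 + 768·x^4)·Dx^2  (order 2).
h: a_k = 12, 72, -30, -552, 3669/2, 9477, …
ICs: h(0) = 12, h′(0) = 72.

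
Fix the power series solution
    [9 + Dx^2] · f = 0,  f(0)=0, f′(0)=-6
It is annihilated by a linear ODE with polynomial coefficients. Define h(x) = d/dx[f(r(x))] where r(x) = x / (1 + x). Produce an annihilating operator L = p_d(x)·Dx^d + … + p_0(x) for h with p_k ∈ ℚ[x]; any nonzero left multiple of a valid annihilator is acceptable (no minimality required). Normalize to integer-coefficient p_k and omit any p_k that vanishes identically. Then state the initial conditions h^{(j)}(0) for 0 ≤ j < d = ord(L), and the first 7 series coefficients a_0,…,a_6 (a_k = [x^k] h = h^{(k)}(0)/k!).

L = (15 + 12·x + 6·x^2) + (6 + 18·x + 18·x^2 + 6·x^3)·Dx + (1 + 4·x + 6·x^2 + 4·x^3 + x^4)·Dx^2  (order 2).
h: a_k = -6, 12, 9, -84, 879/4, -765/2, 19353/40, …
ICs: h(0) = -6, h′(0) = 12.

f: a_k = 0, -6, 0, 9, 0, -81/20, 0, …
f∘r: x↦r, Dx↦Dx/r' in L_f ⇒ L₀.
Differentiate: ansatz ord ≤ ord L₀ ⇒ L.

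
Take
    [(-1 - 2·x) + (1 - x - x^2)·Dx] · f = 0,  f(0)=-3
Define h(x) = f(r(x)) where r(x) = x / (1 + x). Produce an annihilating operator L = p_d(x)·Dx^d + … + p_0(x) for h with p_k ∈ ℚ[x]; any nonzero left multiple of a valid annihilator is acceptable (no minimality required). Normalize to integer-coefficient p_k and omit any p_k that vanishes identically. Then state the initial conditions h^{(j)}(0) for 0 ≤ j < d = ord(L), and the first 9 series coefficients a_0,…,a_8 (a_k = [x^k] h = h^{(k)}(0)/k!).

L = (1 + 3·x) + (-1 - 2·x + x^3)·Dx  (order 1).
h: a_k = -3, -3, -3, 0, -3, 3, -6, 9, -15, …
ICs: h(0) = -3.

f: a_k = -3, -3, -6, -9, -15, -24, -39, -63, -102, …
Change of var in L_f (x↦r) gives L₀.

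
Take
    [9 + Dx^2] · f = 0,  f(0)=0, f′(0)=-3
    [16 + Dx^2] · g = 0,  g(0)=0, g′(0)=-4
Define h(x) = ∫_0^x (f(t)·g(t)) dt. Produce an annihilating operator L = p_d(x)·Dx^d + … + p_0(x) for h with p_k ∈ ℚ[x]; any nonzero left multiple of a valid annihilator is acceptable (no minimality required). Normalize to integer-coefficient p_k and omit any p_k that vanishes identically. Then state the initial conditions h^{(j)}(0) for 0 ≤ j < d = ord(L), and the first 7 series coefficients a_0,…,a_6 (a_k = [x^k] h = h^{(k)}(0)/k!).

L = 49·Dx + 50·Dx^3 + Dx^5  (order 5).
h: a_k = 0, 0, 0, 4, 0, -10, 0, …
ICs: h(0) = 0, h′(0) = 0, h′′(0) = 0, h′′′(0) = 24, h′′′′(0) = 0.

f: a_k = 0, -3, 0, 9/2, 0, -81/40, 0, …
g: a_k = 0, -4, 0, 32/3, 0, -128/15, 0, …
Sym-product of L_f,L_g gives L₀ (≤ ord 4).
Integrate: L := L₀·Dx.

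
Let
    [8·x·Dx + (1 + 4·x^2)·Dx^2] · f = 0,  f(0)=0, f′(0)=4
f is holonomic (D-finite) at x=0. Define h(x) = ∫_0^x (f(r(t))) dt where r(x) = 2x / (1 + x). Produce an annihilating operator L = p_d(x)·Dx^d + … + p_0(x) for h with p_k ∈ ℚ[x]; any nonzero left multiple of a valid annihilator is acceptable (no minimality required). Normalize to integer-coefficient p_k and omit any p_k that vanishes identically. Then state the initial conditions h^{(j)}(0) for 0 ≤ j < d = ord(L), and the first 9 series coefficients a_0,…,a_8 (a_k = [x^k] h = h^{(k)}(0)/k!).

f: a_k = 0, 4, 0, -16/3, 0, 64/5, 0, -256/7, 0, …
Substitute x→r, Dx→(1/r')Dx; clear ⇒ L₀.
Integrate: L := L₀·Dx.
L = (2 + 34·x)·Dx^2 + (1 + 2·x + 17·x^2)·Dx^3  (order 3).
h: a_k = 0, 0, 4, -8/3, -26/3, 24, 404/15, -4888/21, 727/7, …
ICs: h(0) = 0, h′(0) = 0, h′′(0) = 8.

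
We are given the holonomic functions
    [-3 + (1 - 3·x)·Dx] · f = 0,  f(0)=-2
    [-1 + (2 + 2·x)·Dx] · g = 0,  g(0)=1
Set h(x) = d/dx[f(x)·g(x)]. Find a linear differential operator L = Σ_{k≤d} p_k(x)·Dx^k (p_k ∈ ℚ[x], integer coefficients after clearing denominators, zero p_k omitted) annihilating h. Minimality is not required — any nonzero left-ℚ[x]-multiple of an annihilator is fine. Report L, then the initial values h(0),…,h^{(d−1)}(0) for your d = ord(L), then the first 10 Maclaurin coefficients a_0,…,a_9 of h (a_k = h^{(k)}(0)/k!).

L = (83 + 126·x + 27·x^2) + (-14 + 22·x + 54·x^2 + 18·x^3)·Dx  (order 1).
h: a_k = -7, -83/2, -1497/8, -11971/16, -359165/128, -2585925/256, -36203181/1024, -248249955/2048, -13405504005/32768, -89370014545/65536, …
ICs: h(0) = -7.

f: a_k = -2, -6, -18, -54, -162, -486, -1458, -4374, -13122, -39366, …
g: a_k = 1, 1/2, -1/8, 1/16, -5/128, 7/256, -21/1024, 33/2048, -429/32768, 715/65536, …
f·g: L₀ = L_f ⊗_s L_g, ord ≤ 1·1.
Differentiate: ansatz ord ≤ ord L₀ ⇒ L.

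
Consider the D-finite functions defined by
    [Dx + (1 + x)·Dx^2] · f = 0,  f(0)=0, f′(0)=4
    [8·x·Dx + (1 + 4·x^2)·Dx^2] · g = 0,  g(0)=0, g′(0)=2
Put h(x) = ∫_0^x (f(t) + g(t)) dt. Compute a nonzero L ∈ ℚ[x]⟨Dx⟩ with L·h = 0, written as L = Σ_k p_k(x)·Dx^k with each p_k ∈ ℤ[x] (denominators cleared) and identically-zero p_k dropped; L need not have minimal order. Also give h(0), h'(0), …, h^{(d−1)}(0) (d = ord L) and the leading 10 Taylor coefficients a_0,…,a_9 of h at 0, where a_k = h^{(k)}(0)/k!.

L = (-8 - 24·x + 96·x^2 + 32·x^3)·Dx^2 + (-10 - 16·x + 72·x^2 + 192·x^3 + 64·x^4)·Dx^3 + (-1 + 7·x + 8·x^2 + 32·x^3 + 48·x^4 + 16·x^5)·Dx^4  (order 4).
h: a_k = 0, 0, 3, -2/3, -1/3, -1/5, 6/5, -2/21, -31/14, -1/18, …
ICs: h(0) = 0, h′(0) = 0, h′′(0) = 6, h′′′(0) = -4.

f: a_k = 0, 4, -2, 4/3, -1, 4/5, -2/3, 4/7, -1/2, 4/9, …
g: a_k = 0, 2, 0, -8/3, 0, 32/5, 0, -128/7, 0, 512/9, …
h₀=f+g: left-lcm gives L₀, ord ≤ 4.
Integrate: L := L₀·Dx.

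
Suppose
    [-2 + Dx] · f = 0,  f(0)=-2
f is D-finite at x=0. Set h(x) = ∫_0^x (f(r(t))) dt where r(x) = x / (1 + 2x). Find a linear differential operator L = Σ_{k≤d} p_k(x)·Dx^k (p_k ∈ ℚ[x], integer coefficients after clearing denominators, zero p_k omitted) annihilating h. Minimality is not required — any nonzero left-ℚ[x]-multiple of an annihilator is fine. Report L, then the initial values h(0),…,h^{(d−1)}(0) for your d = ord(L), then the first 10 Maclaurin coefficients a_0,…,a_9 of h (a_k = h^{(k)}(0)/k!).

f: a_k = -2, -4, -4, -8/3, -4/3, -8/15, -8/45, -16/315, -4/315, -8/2835, …
h₀=f(r): pull back L_f along r ⇒ L₀.
Integrate: L := L₀·Dx.
L = -2·Dx + (1 + 4·x + 4·x^2)·Dx^2  (order 2).
h: a_k = 0, -2, -2, 4/3, -2/3, -4/15, 76/45, -1208/315, 2182/315, -31364/2835, …
ICs: h(0) = 0, h′(0) = -2.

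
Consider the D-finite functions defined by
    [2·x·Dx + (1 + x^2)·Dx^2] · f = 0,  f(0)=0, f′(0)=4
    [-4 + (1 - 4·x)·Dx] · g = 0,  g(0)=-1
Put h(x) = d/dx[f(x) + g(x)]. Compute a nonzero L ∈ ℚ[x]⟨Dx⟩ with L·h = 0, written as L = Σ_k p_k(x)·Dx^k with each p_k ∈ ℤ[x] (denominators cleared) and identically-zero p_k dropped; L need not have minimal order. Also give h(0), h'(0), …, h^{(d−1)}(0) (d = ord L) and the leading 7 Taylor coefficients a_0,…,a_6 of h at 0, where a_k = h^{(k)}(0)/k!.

L = (8 - 128·x - 24·x^2) + (-49 + 8·x - 109·x^2 - 24·x^3)·Dx + (4 - 15·x - 15·x^3 - 4·x^4)·Dx^2  (order 2).
h: a_k = 0, -32, -196, -1024, -5116, -24576, -114692, …
ICs: h(0) = 0, h′(0) = -32.

f: a_k = 0, 4, 0, -4/3, 0, 4/5, 0, …
g: a_k = -1, -4, -16, -64, -256, -1024, -4096, …
f+g: L₀ = lclm(L_f,L_g), ord ≤ 2+1.
h=h₀': d/dx-closure on L₀ ⇒ L.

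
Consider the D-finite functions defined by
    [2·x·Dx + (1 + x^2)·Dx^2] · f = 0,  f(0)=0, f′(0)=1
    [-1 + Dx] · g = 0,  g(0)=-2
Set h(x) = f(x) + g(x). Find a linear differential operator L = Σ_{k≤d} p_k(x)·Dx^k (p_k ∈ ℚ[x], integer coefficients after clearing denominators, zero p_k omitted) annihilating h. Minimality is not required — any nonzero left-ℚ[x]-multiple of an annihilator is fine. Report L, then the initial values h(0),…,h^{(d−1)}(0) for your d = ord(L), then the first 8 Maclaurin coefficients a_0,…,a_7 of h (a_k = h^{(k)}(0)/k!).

L = (2 - 4·x - 2·x^2)·Dx + (-3 + 3·x + x^2 - x^3)·Dx^2 + (1 + x + x^2 + x^3)·Dx^3  (order 3).
h: a_k = -2, -1, -1, -2/3, -1/12, 11/60, -1/360, -361/2520, …
ICs: h(0) = -2, h′(0) = -1, h′′(0) = -2.

f: a_k = 0, 1, 0, -1/3, 0, 1/5, 0, -1/7, …
g: a_k = -2, -2, -1, -1/3, -1/12, -1/60, -1/360, -1/2520, …
L₀ := lclm(L_f,L_g); ord L₀ ≤ 2+1.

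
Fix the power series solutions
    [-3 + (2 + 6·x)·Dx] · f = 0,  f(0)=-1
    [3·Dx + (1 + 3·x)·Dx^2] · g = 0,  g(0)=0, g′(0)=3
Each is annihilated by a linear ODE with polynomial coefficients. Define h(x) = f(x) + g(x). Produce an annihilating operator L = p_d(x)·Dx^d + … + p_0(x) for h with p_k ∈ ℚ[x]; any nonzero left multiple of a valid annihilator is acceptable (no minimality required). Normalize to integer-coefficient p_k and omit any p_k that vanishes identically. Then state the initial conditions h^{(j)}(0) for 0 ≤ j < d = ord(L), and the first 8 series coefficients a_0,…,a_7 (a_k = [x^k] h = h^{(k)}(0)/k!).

f: a_k = -1, -3/2, 9/8, -27/16, 405/128, -1701/256, 15309/1024, -72171/2048, …
g: a_k = 0, 3, -9/2, 9, -81/4, 243/5, -243/2, 2187/7, …
L₀ := lclm(L_f,L_g); ord L₀ ≤ 1+2.
L = 9·Dx + (15 + 45·x)·Dx^2 + (2 + 12·x + 18·x^2)·Dx^3  (order 3).
h: a_k = -1, 3/2, -27/8, 117/16, -2187/128, 53703/1280, -109107/1024, 3973779/14336, …
ICs: h(0) = -1, h′(0) = 3/2, h′′(0) = -27/4.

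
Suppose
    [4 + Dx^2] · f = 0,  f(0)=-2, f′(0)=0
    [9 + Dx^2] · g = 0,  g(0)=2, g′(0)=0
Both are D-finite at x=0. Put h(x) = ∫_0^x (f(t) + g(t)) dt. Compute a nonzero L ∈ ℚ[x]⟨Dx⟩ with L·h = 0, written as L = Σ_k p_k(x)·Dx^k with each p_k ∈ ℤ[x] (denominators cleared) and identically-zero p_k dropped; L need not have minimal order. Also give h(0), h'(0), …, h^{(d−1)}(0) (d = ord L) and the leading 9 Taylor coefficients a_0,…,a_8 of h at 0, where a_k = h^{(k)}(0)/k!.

f: a_k = -2, 0, 4, 0, -4/3, 0, 8/45, 0, -4/315, …
g: a_k = 2, 0, -9, 0, 27/4, 0, -81/40, 0, 729/2240, …
Weyl lclm of L_f,L_g ⇒ L₀ (ord ≤ 4).
Integrate: L := L₀·Dx.
L = 36·Dx + 13·Dx^3 + Dx^5  (order 5).
h: a_k = 0, 0, 0, -5/3, 0, 13/12, 0, -19/72, 0, …
ICs: h(0) = 0, h′(0) = 0, h′′(0) = 0, h′′′(0) = -10, h′′′′(0) = 0.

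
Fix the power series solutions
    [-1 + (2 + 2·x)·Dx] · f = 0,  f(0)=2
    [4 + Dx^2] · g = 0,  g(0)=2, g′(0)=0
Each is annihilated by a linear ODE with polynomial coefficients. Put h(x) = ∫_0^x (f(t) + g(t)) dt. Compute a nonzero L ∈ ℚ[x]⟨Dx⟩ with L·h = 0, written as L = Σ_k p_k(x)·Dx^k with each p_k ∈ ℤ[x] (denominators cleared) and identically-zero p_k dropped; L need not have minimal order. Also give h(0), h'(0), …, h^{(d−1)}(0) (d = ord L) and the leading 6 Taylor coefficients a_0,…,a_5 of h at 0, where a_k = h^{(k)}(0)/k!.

L = (-76 - 128·x - 64·x^2)·Dx + (120 + 376·x + 384·x^2 + 128·x^3)·Dx^2 + (-19 - 32·x - 16·x^2)·Dx^3 + (30 + 94·x + 96·x^2 + 32·x^3)·Dx^4  (order 4).
h: a_k = 0, 4, 1/2, -17/12, 1/32, 241/960, …
ICs: h(0) = 0, h′(0) = 4, h′′(0) = 1, h′′′(0) = -17/2.

f: a_k = 2, 1, -1/4, 1/8, -5/64, 7/128, …
g: a_k = 2, 0, -4, 0, 4/3, 0, …
L₀ := lclm(L_f,L_g); ord L₀ ≤ 1+2.
Integrate: L := L₀·Dx.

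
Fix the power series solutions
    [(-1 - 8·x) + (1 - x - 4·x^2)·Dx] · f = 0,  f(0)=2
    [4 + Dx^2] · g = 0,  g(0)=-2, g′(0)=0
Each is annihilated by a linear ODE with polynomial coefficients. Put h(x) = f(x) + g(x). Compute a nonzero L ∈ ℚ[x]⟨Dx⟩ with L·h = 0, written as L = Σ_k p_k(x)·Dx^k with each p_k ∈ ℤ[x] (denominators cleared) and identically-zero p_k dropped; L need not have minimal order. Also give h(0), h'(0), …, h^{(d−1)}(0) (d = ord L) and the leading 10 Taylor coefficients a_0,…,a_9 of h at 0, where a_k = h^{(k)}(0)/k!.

f: a_k = 2, 2, 10, 18, 58, 130, 362, 882, 2330, 5858, …
g: a_k = -2, 0, 4, 0, -4/3, 0, 8/45, 0, -4/315, 0, …
h₀=f+g: left-lcm gives L₀, ord ≤ 3.
L = (116 + 1008·x + 968·x^2 + 2688·x^3 + 640·x^4 + 1024·x^5) + (-28 - 4·x + 8·x^2 + 200·x^3 + 480·x^4 + 384·x^5 + 512·x^6)·Dx + (29 + 252·x + 242·x^2 + 672·x^3 + 160·x^4 + 256·x^5)·Dx^2 + (-7 - x + 2·x^2 + 50·x^3 + 120·x^4 + 96·x^5 + 128·x^6)·Dx^3  (order 3).
h: a_k = 0, 2, 14, 18, 170/3, 130, 16298/45, 882, 733946/315, 5858, …
ICs: h(0) = 0, h′(0) = 2, h′′(0) = 28.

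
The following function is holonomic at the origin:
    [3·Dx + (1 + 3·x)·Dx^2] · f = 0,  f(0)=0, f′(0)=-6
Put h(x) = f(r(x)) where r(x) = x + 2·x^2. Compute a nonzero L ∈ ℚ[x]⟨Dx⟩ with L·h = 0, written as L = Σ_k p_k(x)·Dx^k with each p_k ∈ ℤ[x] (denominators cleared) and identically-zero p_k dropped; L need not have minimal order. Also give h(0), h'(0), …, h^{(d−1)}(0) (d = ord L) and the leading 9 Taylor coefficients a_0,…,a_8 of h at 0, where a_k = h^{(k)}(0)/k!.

L = (-1 + 12·x + 24·x^2)·Dx + (1 + 7·x + 18·x^2 + 24·x^3)·Dx^2  (order 2).
h: a_k = 0, -6, -3, 18, -63/2, 54/5, 99, -2106/7, 1377/4, …
ICs: h(0) = 0, h′(0) = -6.

f: a_k = 0, -6, 9, -18, 81/2, -486/5, 243, -4374/7, 6561/4, …
L₀ from L_f via x↦r, Dx↦r'^{-1}Dx.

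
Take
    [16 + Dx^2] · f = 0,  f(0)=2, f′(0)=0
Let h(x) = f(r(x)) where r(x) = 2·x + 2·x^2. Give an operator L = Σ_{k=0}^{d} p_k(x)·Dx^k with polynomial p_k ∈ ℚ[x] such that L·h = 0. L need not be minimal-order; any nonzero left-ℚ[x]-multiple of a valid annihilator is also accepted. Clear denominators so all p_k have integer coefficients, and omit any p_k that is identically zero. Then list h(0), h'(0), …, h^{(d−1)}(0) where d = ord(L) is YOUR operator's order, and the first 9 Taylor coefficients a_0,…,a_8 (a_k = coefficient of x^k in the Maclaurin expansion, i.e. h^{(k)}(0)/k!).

L = (64 + 384·x + 768·x^2 + 512·x^3) - 2·Dx + (1 + 2·x)·Dx^2  (order 2).
h: a_k = 2, 0, -64, -128, 832/3, 4096/3, 59392/45, -45056/15, -3070976/315, …
ICs: h(0) = 2, h′(0) = 0.

f: a_k = 2, 0, -16, 0, 64/3, 0, -512/45, 0, 1024/315, …
Change of var in L_f (x↦r) gives L₀.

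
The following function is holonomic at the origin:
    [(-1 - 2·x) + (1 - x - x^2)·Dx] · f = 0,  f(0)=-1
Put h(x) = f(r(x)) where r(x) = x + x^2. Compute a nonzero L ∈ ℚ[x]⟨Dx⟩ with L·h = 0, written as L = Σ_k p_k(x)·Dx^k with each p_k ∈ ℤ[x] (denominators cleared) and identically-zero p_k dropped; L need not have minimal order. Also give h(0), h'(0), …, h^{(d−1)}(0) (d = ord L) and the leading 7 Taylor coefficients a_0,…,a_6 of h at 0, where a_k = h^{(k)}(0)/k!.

L = (1 + 4·x + 6·x^2 + 4·x^3) + (-1 + x + 2·x^2 + 2·x^3 + x^4)·Dx  (order 1).
h: a_k = -1, -1, -3, -7, -16, -37, -86, …
ICs: h(0) = -1.

f: a_k = -1, -1, -2, -3, -5, -8, -13, …
Change of var in L_f (x↦r) gives L₀.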